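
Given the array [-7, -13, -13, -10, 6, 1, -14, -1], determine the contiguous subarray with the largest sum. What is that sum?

Using Kadane's algorithm on [-7, -13, -13, -10, 6, 1, -14, -1]:

Scanning through the array:
Position 1 (value -13): max_ending_here = -13, max_so_far = -7
Position 2 (value -13): max_ending_here = -13, max_so_far = -7
Position 3 (value -10): max_ending_here = -10, max_so_far = -7
Position 4 (value 6): max_ending_here = 6, max_so_far = 6
Position 5 (value 1): max_ending_here = 7, max_so_far = 7
Position 6 (value -14): max_ending_here = -7, max_so_far = 7
Position 7 (value -1): max_ending_here = -1, max_so_far = 7

Maximum subarray: [6, 1]
Maximum sum: 7

The maximum subarray is [6, 1] with sum 7. This subarray runs from index 4 to index 5.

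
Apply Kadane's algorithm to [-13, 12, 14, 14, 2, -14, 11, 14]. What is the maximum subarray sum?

Using Kadane's algorithm on [-13, 12, 14, 14, 2, -14, 11, 14]:

Scanning through the array:
Position 1 (value 12): max_ending_here = 12, max_so_far = 12
Position 2 (value 14): max_ending_here = 26, max_so_far = 26
Position 3 (value 14): max_ending_here = 40, max_so_far = 40
Position 4 (value 2): max_ending_here = 42, max_so_far = 42
Position 5 (value -14): max_ending_here = 28, max_so_far = 42
Position 6 (value 11): max_ending_here = 39, max_so_far = 42
Position 7 (value 14): max_ending_here = 53, max_so_far = 53

Maximum subarray: [12, 14, 14, 2, -14, 11, 14]
Maximum sum: 53

The maximum subarray is [12, 14, 14, 2, -14, 11, 14] with sum 53. This subarray runs from index 1 to index 7.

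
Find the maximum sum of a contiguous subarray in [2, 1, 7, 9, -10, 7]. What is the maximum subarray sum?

Using Kadane's algorithm on [2, 1, 7, 9, -10, 7]:

Scanning through the array:
Position 1 (value 1): max_ending_here = 3, max_so_far = 3
Position 2 (value 7): max_ending_here = 10, max_so_far = 10
Position 3 (value 9): max_ending_here = 19, max_so_far = 19
Position 4 (value -10): max_ending_here = 9, max_so_far = 19
Position 5 (value 7): max_ending_here = 16, max_so_far = 19

Maximum subarray: [2, 1, 7, 9]
Maximum sum: 19

The maximum subarray is [2, 1, 7, 9] with sum 19. This subarray runs from index 0 to index 3.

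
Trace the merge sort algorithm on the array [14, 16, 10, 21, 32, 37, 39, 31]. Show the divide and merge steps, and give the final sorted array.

Merge sort trace:

Split: [14, 16, 10, 21, 32, 37, 39, 31] -> [14, 16, 10, 21] and [32, 37, 39, 31]
  Split: [14, 16, 10, 21] -> [14, 16] and [10, 21]
    Split: [14, 16] -> [14] and [16]
    Merge: [14] + [16] -> [14, 16]
    Split: [10, 21] -> [10] and [21]
    Merge: [10] + [21] -> [10, 21]
  Merge: [14, 16] + [10, 21] -> [10, 14, 16, 21]
  Split: [32, 37, 39, 31] -> [32, 37] and [39, 31]
    Split: [32, 37] -> [32] and [37]
    Merge: [32] + [37] -> [32, 37]
    Split: [39, 31] -> [39] and [31]
    Merge: [39] + [31] -> [31, 39]
  Merge: [32, 37] + [31, 39] -> [31, 32, 37, 39]
Merge: [10, 14, 16, 21] + [31, 32, 37, 39] -> [10, 14, 16, 21, 31, 32, 37, 39]

Final sorted array: [10, 14, 16, 21, 31, 32, 37, 39]

The merge sort proceeds by recursively splitting the array and merging sorted halves.
After all merges, the sorted array is [10, 14, 16, 21, 31, 32, 37, 39].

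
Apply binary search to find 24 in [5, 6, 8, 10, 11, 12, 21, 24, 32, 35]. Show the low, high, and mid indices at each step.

Binary search for 24 in [5, 6, 8, 10, 11, 12, 21, 24, 32, 35]:

lo=0, hi=9, mid=4, arr[mid]=11 -> 11 < 24, search right half
lo=5, hi=9, mid=7, arr[mid]=24 -> Found target at index 7!

Binary search finds 24 at index 7 after 2 comparisons. The search repeatedly halves the search space by comparing with the middle element.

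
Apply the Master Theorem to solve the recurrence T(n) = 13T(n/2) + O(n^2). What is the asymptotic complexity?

Master Theorem for T(n) = 13T(n/2) + O(n^2):

a = 13, b = 2, c = 2
log_b(a) = log_2(13) = 3.7004

Case 1: c = 2 < log_2(13) = 3.7004
T(n) = O(n^(log_2 13))

For T(n) = 13T(n/2) + O(n^2): log_2(13) = 3.7004. This is Case 1 of the Master Theorem (c < log_b(a), work dominated by leaves), giving O(n^(log_2 13)).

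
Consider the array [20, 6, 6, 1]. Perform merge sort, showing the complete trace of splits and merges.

Merge sort trace:

Split: [20, 6, 6, 1] -> [20, 6] and [6, 1]
  Split: [20, 6] -> [20] and [6]
  Merge: [20] + [6] -> [6, 20]
  Split: [6, 1] -> [6] and [1]
  Merge: [6] + [1] -> [1, 6]
Merge: [6, 20] + [1, 6] -> [1, 6, 6, 20]

Final sorted array: [1, 6, 6, 20]

The merge sort proceeds by recursively splitting the array and merging sorted halves.
After all merges, the sorted array is [1, 6, 6, 20].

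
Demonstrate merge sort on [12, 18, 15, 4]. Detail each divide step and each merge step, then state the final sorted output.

Merge sort trace:

Split: [12, 18, 15, 4] -> [12, 18] and [15, 4]
  Split: [12, 18] -> [12] and [18]
  Merge: [12] + [18] -> [12, 18]
  Split: [15, 4] -> [15] and [4]
  Merge: [15] + [4] -> [4, 15]
Merge: [12, 18] + [4, 15] -> [4, 12, 15, 18]

Final sorted array: [4, 12, 15, 18]

The merge sort proceeds by recursively splitting the array and merging sorted halves.
After all merges, the sorted array is [4, 12, 15, 18].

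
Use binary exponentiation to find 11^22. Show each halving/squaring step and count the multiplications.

Computing 11^22 by squaring (build up from 11^1; each line after the first costs one multiplication):

11^1 = 11
11^2 = (11^1)^2 = 11^2 = 121
11^4 = (11^2)^2 = 121^2 = 14641
11^5 = 11 * 11^4 = 11 * 14641 = 161051
11^10 = (11^5)^2 = 161051^2 = 25937424601
11^11 = 11 * 11^10 = 11 * 25937424601 = 285311670611
11^22 = (11^11)^2 = 285311670611^2 = 81402749386839761113321

Result: 81402749386839761113321
Multiplications needed: 6 (6 lines after 11^1)

11^22 = 81402749386839761113321. Using exponentiation by squaring, this requires 6 multiplications. The key idea: if the exponent is even, square the half-power; if odd, multiply by the base once.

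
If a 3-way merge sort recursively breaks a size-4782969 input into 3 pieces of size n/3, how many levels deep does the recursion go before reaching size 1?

For divide and conquer with division factor 3:

Problem sizes at each level:
Level 0: 4782969
Level 1: 1594323
Level 2: 531441
Level 3: 177147
Level 4: 59049
Level 5: 19683
Level 6: 6561
Level 7: 2187
Level 8: 729
Level 9: 243
Level 10: 81
Level 11: 27
Level 12: 9
Level 13: 3
Level 14: 1

The root is level 0 and the size-1 base case is level 14 (the tree spans levels 0 through 14, i.e. 15 levels counting the root), so the depth is the number of divisions: log_3(4782969) = 14

The recursion tree depth is log_3(4782969) = 14. At each level, the problem size is divided by 3, so it takes 14 divisions to reduce to a base case of size 1. The algorithm makes 3 recursive calls at each level.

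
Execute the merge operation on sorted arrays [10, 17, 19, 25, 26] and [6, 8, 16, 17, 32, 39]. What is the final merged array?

Merging process:

Compare 10 vs 6: take 6 from right. Merged: [6]
Compare 10 vs 8: take 8 from right. Merged: [6, 8]
Compare 10 vs 16: take 10 from left. Merged: [6, 8, 10]
Compare 17 vs 16: take 16 from right. Merged: [6, 8, 10, 16]
Compare 17 vs 17: take 17 from left. Merged: [6, 8, 10, 16, 17]
Compare 19 vs 17: take 17 from right. Merged: [6, 8, 10, 16, 17, 17]
Compare 19 vs 32: take 19 from left. Merged: [6, 8, 10, 16, 17, 17, 19]
Compare 25 vs 32: take 25 from left. Merged: [6, 8, 10, 16, 17, 17, 19, 25]
Compare 26 vs 32: take 26 from left. Merged: [6, 8, 10, 16, 17, 17, 19, 25, 26]
Append remaining from right: [32, 39]. Merged: [6, 8, 10, 16, 17, 17, 19, 25, 26, 32, 39]

Final merged array: [6, 8, 10, 16, 17, 17, 19, 25, 26, 32, 39]
Total comparisons: 9

The merged array is [6, 8, 10, 16, 17, 17, 19, 25, 26, 32, 39], requiring 9 comparisons. The merge step runs in O(n) time where n is the total number of elements.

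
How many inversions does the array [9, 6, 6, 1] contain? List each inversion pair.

Finding inversions in [9, 6, 6, 1]:

(0, 1): arr[0]=9 > arr[1]=6
(0, 2): arr[0]=9 > arr[2]=6
(0, 3): arr[0]=9 > arr[3]=1
(1, 3): arr[1]=6 > arr[3]=1
(2, 3): arr[2]=6 > arr[3]=1

Total inversions: 5

The array has 5 inversion(s): (0,1), (0,2), (0,3), (1,3), (2,3). Each pair (i,j) satisfies i < j and arr[i] > arr[j].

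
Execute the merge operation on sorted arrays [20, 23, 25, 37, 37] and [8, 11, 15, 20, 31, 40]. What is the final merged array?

Merging process:

Compare 20 vs 8: take 8 from right. Merged: [8]
Compare 20 vs 11: take 11 from right. Merged: [8, 11]
Compare 20 vs 15: take 15 from right. Merged: [8, 11, 15]
Compare 20 vs 20: take 20 from left. Merged: [8, 11, 15, 20]
Compare 23 vs 20: take 20 from right. Merged: [8, 11, 15, 20, 20]
Compare 23 vs 31: take 23 from left. Merged: [8, 11, 15, 20, 20, 23]
Compare 25 vs 31: take 25 from left. Merged: [8, 11, 15, 20, 20, 23, 25]
Compare 37 vs 31: take 31 from right. Merged: [8, 11, 15, 20, 20, 23, 25, 31]
Compare 37 vs 40: take 37 from left. Merged: [8, 11, 15, 20, 20, 23, 25, 31, 37]
Compare 37 vs 40: take 37 from left. Merged: [8, 11, 15, 20, 20, 23, 25, 31, 37, 37]
Append remaining from right: [40]. Merged: [8, 11, 15, 20, 20, 23, 25, 31, 37, 37, 40]

Final merged array: [8, 11, 15, 20, 20, 23, 25, 31, 37, 37, 40]
Total comparisons: 10

The merged array is [8, 11, 15, 20, 20, 23, 25, 31, 37, 37, 40], requiring 10 comparisons. The merge step runs in O(n) time where n is the total number of elements.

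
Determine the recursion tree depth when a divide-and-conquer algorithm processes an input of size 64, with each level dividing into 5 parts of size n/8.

For divide and conquer with division factor 8:

Problem sizes at each level:
Level 0: 64
Level 1: 8
Level 2: 1

The root is level 0 and the size-1 base case is level 2 (the tree spans levels 0 through 2, i.e. 3 levels counting the root), so the depth is the number of divisions: log_8(64) = 2

The recursion tree depth is log_8(64) = 2. At each level, the problem size is divided by 8, so it takes 2 divisions to reduce to a base case of size 1. The algorithm makes 5 recursive calls at each level.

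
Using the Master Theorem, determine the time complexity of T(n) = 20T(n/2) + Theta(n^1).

Master Theorem for T(n) = 20T(n/2) + O(n^1):

a = 20, b = 2, c = 1
log_b(a) = log_2(20) = 4.3219

Case 1: c = 1 < log_2(20) = 4.3219
T(n) = O(n^(log_2 20))

For T(n) = 20T(n/2) + O(n^1): log_2(20) = 4.3219. This is Case 1 of the Master Theorem (c < log_b(a), work dominated by leaves), giving O(n^(log_2 20)).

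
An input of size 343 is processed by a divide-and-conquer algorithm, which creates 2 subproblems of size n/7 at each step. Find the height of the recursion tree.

For divide and conquer with division factor 7:

Problem sizes at each level:
Level 0: 343
Level 1: 49
Level 2: 7
Level 3: 1

The root is level 0 and the size-1 base case is level 3 (the tree spans levels 0 through 3, i.e. 4 levels counting the root), so the depth is the number of divisions: log_7(343) = 3

The recursion tree depth is log_7(343) = 3. At each level, the problem size is divided by 7, so it takes 3 divisions to reduce to a base case of size 1. The algorithm makes 2 recursive calls at each level.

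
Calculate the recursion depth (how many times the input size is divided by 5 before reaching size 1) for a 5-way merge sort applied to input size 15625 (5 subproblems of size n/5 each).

For divide and conquer with division factor 5:

Problem sizes at each level:
Level 0: 15625
Level 1: 3125
Level 2: 625
Level 3: 125
Level 4: 25
Level 5: 5
Level 6: 1

The root is level 0 and the size-1 base case is level 6 (the tree spans levels 0 through 6, i.e. 7 levels counting the root), so the depth is the number of divisions: log_5(15625) = 6

The recursion tree depth is log_5(15625) = 6. At each level, the problem size is divided by 5, so it takes 6 divisions to reduce to a base case of size 1. The algorithm makes 5 recursive calls at each level.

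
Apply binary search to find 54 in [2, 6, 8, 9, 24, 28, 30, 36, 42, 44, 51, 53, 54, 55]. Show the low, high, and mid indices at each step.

Binary search for 54 in [2, 6, 8, 9, 24, 28, 30, 36, 42, 44, 51, 53, 54, 55]:

lo=0, hi=13, mid=6, arr[mid]=30 -> 30 < 54, search right half
lo=7, hi=13, mid=10, arr[mid]=51 -> 51 < 54, search right half
lo=11, hi=13, mid=12, arr[mid]=54 -> Found target at index 12!

Binary search finds 54 at index 12 after 3 comparisons. The search repeatedly halves the search space by comparing with the middle element.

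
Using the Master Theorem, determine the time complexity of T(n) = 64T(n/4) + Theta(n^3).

Master Theorem for T(n) = 64T(n/4) + O(n^3):

a = 64, b = 4, c = 3
log_b(a) = log_4(64) = 3.0000

Case 2: c = 3 = log_4(64) = 3.0000
T(n) = O(n^3 log n) = O(n^3 log n)

For T(n) = 64T(n/4) + O(n^3): log_4(64) = 3.0000. This is Case 2 of the Master Theorem (c = log_b(a), equal work at all levels), giving O(n^3 log n).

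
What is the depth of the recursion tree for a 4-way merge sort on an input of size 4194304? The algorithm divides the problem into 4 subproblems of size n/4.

For divide and conquer with division factor 4:

Problem sizes at each level:
Level 0: 4194304
Level 1: 1048576
Level 2: 262144
Level 3: 65536
Level 4: 16384
Level 5: 4096
Level 6: 1024
Level 7: 256
Level 8: 64
Level 9: 16
Level 10: 4
Level 11: 1

The root is level 0 and the size-1 base case is level 11 (the tree spans levels 0 through 11, i.e. 12 levels counting the root), so the depth is the number of divisions: log_4(4194304) = 11

The recursion tree depth is log_4(4194304) = 11. At each level, the problem size is divided by 4, so it takes 11 divisions to reduce to a base case of size 1. The algorithm makes 4 recursive calls at each level.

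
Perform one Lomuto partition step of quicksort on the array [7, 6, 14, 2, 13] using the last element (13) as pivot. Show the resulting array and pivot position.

Lomuto partition with pivot = 13:

Initial array: [7, 6, 14, 2, 13]

arr[0]=7 <= 13: swap with position 0, array becomes [7, 6, 14, 2, 13]
arr[1]=6 <= 13: swap with position 1, array becomes [7, 6, 14, 2, 13]
arr[2]=14 > 13: no swap
arr[3]=2 <= 13: swap with position 2, array becomes [7, 6, 2, 14, 13]

Place pivot at position 3: [7, 6, 2, 13, 14]
Pivot position: 3

After partitioning with pivot 13, the array becomes [7, 6, 2, 13, 14]. The pivot is placed at index 3. All elements to the left of the pivot are <= 13, and all elements to the right are > 13.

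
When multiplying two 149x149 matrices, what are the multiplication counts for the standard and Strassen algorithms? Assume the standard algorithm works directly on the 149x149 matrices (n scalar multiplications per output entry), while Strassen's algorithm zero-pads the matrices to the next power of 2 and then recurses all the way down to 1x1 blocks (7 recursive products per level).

Matrix multiplication for 149x149 matrices:

Strassen's algorithm requires power-of-2 dimensions. Pad 149x149 to 256x256 (next power of 2).

Standard algorithm: 149^3 = 3307949 multiplications
Strassen's algorithm: 7^(log2(256)) = 7^8 = 5764801 multiplications
Difference: 3307949 - 5764801 = -2456852 (Strassen uses MORE here due to padding overhead — for small or just-over-power-of-2 n, padding can outweigh the per-level savings)

Standard: 3307949 multiplications (149^3). Strassen: 5764801 multiplications (7^8, after padding to 256x256). Strassen reduces 8 recursive multiplications to 7 at each level.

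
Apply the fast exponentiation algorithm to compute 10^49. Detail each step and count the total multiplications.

Computing 10^49 by squaring (build up from 10^1; each line after the first costs one multiplication):

10^1 = 10
10^2 = (10^1)^2 = 10^2 = 100
10^3 = 10 * 10^2 = 10 * 100 = 1000
10^6 = (10^3)^2 = 1000^2 = 1000000
10^12 = (10^6)^2 = 1000000^2 = 1000000000000
10^24 = (10^12)^2 = 1000000000000^2 = 1000000000000000000000000
10^48 = (10^24)^2 = 1000000000000000000000000^2 = 1000000000000000000000000000000000000000000000000
10^49 = 10 * 10^48 = 10 * 1000000000000000000000000000000000000000000000000 = 10000000000000000000000000000000000000000000000000

Result: 10000000000000000000000000000000000000000000000000
Multiplications needed: 7 (7 lines after 10^1)

10^49 = 10000000000000000000000000000000000000000000000000. Using exponentiation by squaring, this requires 7 multiplications. The key idea: if the exponent is even, square the half-power; if odd, multiply by the base once.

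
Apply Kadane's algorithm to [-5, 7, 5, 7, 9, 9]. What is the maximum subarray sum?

Using Kadane's algorithm on [-5, 7, 5, 7, 9, 9]:

Scanning through the array:
Position 1 (value 7): max_ending_here = 7, max_so_far = 7
Position 2 (value 5): max_ending_here = 12, max_so_far = 12
Position 3 (value 7): max_ending_here = 19, max_so_far = 19
Position 4 (value 9): max_ending_here = 28, max_so_far = 28
Position 5 (value 9): max_ending_here = 37, max_so_far = 37

Maximum subarray: [7, 5, 7, 9, 9]
Maximum sum: 37

The maximum subarray is [7, 5, 7, 9, 9] with sum 37. This subarray runs from index 1 to index 5.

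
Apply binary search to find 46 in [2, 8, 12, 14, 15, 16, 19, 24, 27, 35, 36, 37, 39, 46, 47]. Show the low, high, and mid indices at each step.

Binary search for 46 in [2, 8, 12, 14, 15, 16, 19, 24, 27, 35, 36, 37, 39, 46, 47]:

lo=0, hi=14, mid=7, arr[mid]=24 -> 24 < 46, search right half
lo=8, hi=14, mid=11, arr[mid]=37 -> 37 < 46, search right half
lo=12, hi=14, mid=13, arr[mid]=46 -> Found target at index 13!

Binary search finds 46 at index 13 after 3 comparisons. The search repeatedly halves the search space by comparing with the middle element.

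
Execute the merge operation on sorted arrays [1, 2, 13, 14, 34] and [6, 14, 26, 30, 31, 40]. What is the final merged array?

Merging process:

Compare 1 vs 6: take 1 from left. Merged: [1]
Compare 2 vs 6: take 2 from left. Merged: [1, 2]
Compare 13 vs 6: take 6 from right. Merged: [1, 2, 6]
Compare 13 vs 14: take 13 from left. Merged: [1, 2, 6, 13]
Compare 14 vs 14: take 14 from left. Merged: [1, 2, 6, 13, 14]
Compare 34 vs 14: take 14 from right. Merged: [1, 2, 6, 13, 14, 14]
Compare 34 vs 26: take 26 from right. Merged: [1, 2, 6, 13, 14, 14, 26]
Compare 34 vs 30: take 30 from right. Merged: [1, 2, 6, 13, 14, 14, 26, 30]
Compare 34 vs 31: take 31 from right. Merged: [1, 2, 6, 13, 14, 14, 26, 30, 31]
Compare 34 vs 40: take 34 from left. Merged: [1, 2, 6, 13, 14, 14, 26, 30, 31, 34]
Append remaining from right: [40]. Merged: [1, 2, 6, 13, 14, 14, 26, 30, 31, 34, 40]

Final merged array: [1, 2, 6, 13, 14, 14, 26, 30, 31, 34, 40]
Total comparisons: 10

The merged array is [1, 2, 6, 13, 14, 14, 26, 30, 31, 34, 40], requiring 10 comparisons. The merge step runs in O(n) time where n is the total number of elements.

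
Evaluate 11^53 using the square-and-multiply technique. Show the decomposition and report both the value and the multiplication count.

Computing 11^53 by squaring (build up from 11^1; each line after the first costs one multiplication):

11^1 = 11
11^2 = (11^1)^2 = 11^2 = 121
11^3 = 11 * 11^2 = 11 * 121 = 1331
11^6 = (11^3)^2 = 1331^2 = 1771561
11^12 = (11^6)^2 = 1771561^2 = 3138428376721
11^13 = 11 * 11^12 = 11 * 3138428376721 = 34522712143931
11^26 = (11^13)^2 = 34522712143931^2 = 1191817653772720942460132761
11^52 = (11^26)^2 = 1191817653772720942460132761^2 = 1420429319844313329730664601483335671261683881745483121
11^53 = 11 * 11^52 = 11 * 1420429319844313329730664601483335671261683881745483121 = 15624722518287446627037310616316692383878522699200314331

Result: 15624722518287446627037310616316692383878522699200314331
Multiplications needed: 8 (8 lines after 11^1)

11^53 = 15624722518287446627037310616316692383878522699200314331. Using exponentiation by squaring, this requires 8 multiplications. The key idea: if the exponent is even, square the half-power; if odd, multiply by the base once.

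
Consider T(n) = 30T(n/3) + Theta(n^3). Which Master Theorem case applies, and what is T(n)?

Master Theorem for T(n) = 30T(n/3) + O(n^3):

a = 30, b = 3, c = 3
log_b(a) = log_3(30) = 3.0959

Case 1: c = 3 < log_3(30) = 3.0959
T(n) = O(n^(log_3 30))

For T(n) = 30T(n/3) + O(n^3): log_3(30) = 3.0959. This is Case 1 of the Master Theorem (c < log_b(a), work dominated by leaves), giving O(n^(log_3 30)).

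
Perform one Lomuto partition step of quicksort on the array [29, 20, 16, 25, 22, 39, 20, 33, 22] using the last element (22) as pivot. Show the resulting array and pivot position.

Lomuto partition with pivot = 22:

Initial array: [29, 20, 16, 25, 22, 39, 20, 33, 22]

arr[0]=29 > 22: no swap
arr[1]=20 <= 22: swap with position 0, array becomes [20, 29, 16, 25, 22, 39, 20, 33, 22]
arr[2]=16 <= 22: swap with position 1, array becomes [20, 16, 29, 25, 22, 39, 20, 33, 22]
arr[3]=25 > 22: no swap
arr[4]=22 <= 22: swap with position 2, array becomes [20, 16, 22, 25, 29, 39, 20, 33, 22]
arr[5]=39 > 22: no swap
arr[6]=20 <= 22: swap with position 3, array becomes [20, 16, 22, 20, 29, 39, 25, 33, 22]
arr[7]=33 > 22: no swap

Place pivot at position 4: [20, 16, 22, 20, 22, 39, 25, 33, 29]
Pivot position: 4

After partitioning with pivot 22, the array becomes [20, 16, 22, 20, 22, 39, 25, 33, 29]. The pivot is placed at index 4. All elements to the left of the pivot are <= 22, and all elements to the right are > 22.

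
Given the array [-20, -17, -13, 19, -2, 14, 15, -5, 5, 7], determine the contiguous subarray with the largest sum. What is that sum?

Using Kadane's algorithm on [-20, -17, -13, 19, -2, 14, 15, -5, 5, 7]:

Scanning through the array:
Position 1 (value -17): max_ending_here = -17, max_so_far = -17
Position 2 (value -13): max_ending_here = -13, max_so_far = -13
Position 3 (value 19): max_ending_here = 19, max_so_far = 19
Position 4 (value -2): max_ending_here = 17, max_so_far = 19
Position 5 (value 14): max_ending_here = 31, max_so_far = 31
Position 6 (value 15): max_ending_here = 46, max_so_far = 46
Position 7 (value -5): max_ending_here = 41, max_so_far = 46
Position 8 (value 5): max_ending_here = 46, max_so_far = 46
Position 9 (value 7): max_ending_here = 53, max_so_far = 53

Maximum subarray: [19, -2, 14, 15, -5, 5, 7]
Maximum sum: 53

The maximum subarray is [19, -2, 14, 15, -5, 5, 7] with sum 53. This subarray runs from index 3 to index 9.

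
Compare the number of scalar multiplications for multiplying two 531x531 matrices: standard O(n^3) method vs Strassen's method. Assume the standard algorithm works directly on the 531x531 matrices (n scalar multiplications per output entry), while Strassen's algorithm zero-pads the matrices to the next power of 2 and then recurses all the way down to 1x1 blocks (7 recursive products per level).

Matrix multiplication for 531x531 matrices:

Strassen's algorithm requires power-of-2 dimensions. Pad 531x531 to 1024x1024 (next power of 2).

Standard algorithm: 531^3 = 149721291 multiplications
Strassen's algorithm: 7^(log2(1024)) = 7^10 = 282475249 multiplications
Difference: 149721291 - 282475249 = -132753958 (Strassen uses MORE here due to padding overhead — for small or just-over-power-of-2 n, padding can outweigh the per-level savings)

Standard: 149721291 multiplications (531^3). Strassen: 282475249 multiplications (7^10, after padding to 1024x1024). Strassen reduces 8 recursive multiplications to 7 at each level.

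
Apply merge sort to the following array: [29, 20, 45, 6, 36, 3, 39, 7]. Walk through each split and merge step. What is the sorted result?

Merge sort trace:

Split: [29, 20, 45, 6, 36, 3, 39, 7] -> [29, 20, 45, 6] and [36, 3, 39, 7]
  Split: [29, 20, 45, 6] -> [29, 20] and [45, 6]
    Split: [29, 20] -> [29] and [20]
    Merge: [29] + [20] -> [20, 29]
    Split: [45, 6] -> [45] and [6]
    Merge: [45] + [6] -> [6, 45]
  Merge: [20, 29] + [6, 45] -> [6, 20, 29, 45]
  Split: [36, 3, 39, 7] -> [36, 3] and [39, 7]
    Split: [36, 3] -> [36] and [3]
    Merge: [36] + [3] -> [3, 36]
    Split: [39, 7] -> [39] and [7]
    Merge: [39] + [7] -> [7, 39]
  Merge: [3, 36] + [7, 39] -> [3, 7, 36, 39]
Merge: [6, 20, 29, 45] + [3, 7, 36, 39] -> [3, 6, 7, 20, 29, 36, 39, 45]

Final sorted array: [3, 6, 7, 20, 29, 36, 39, 45]

The merge sort proceeds by recursively splitting the array and merging sorted halves.
After all merges, the sorted array is [3, 6, 7, 20, 29, 36, 39, 45].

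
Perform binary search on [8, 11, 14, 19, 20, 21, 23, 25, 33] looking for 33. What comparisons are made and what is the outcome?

Binary search for 33 in [8, 11, 14, 19, 20, 21, 23, 25, 33]:

lo=0, hi=8, mid=4, arr[mid]=20 -> 20 < 33, search right half
lo=5, hi=8, mid=6, arr[mid]=23 -> 23 < 33, search right half
lo=7, hi=8, mid=7, arr[mid]=25 -> 25 < 33, search right half
lo=8, hi=8, mid=8, arr[mid]=33 -> Found target at index 8!

Binary search finds 33 at index 8 after 4 comparisons. The search repeatedly halves the search space by comparing with the middle element.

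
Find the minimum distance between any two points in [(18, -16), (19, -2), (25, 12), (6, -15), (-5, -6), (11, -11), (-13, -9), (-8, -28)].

Computing all pairwise distances among 8 points:

d((18, -16), (19, -2)) = 14.0357
d((18, -16), (25, 12)) = 28.8617
d((18, -16), (6, -15)) = 12.0416
d((18, -16), (-5, -6)) = 25.0799
d((18, -16), (11, -11)) = 8.6023
d((18, -16), (-13, -9)) = 31.7805
d((18, -16), (-8, -28)) = 28.6356
d((19, -2), (25, 12)) = 15.2315
d((19, -2), (6, -15)) = 18.3848
d((19, -2), (-5, -6)) = 24.3311
d((19, -2), (11, -11)) = 12.0416
d((19, -2), (-13, -9)) = 32.7567
d((19, -2), (-8, -28)) = 37.4833
d((25, 12), (6, -15)) = 33.0151
d((25, 12), (-5, -6)) = 34.9857
d((25, 12), (11, -11)) = 26.9258
d((25, 12), (-13, -9)) = 43.4166
d((25, 12), (-8, -28)) = 51.8556
d((6, -15), (-5, -6)) = 14.2127
d((6, -15), (11, -11)) = 6.4031 <-- minimum
d((6, -15), (-13, -9)) = 19.9249
d((6, -15), (-8, -28)) = 19.105
d((-5, -6), (11, -11)) = 16.7631
d((-5, -6), (-13, -9)) = 8.544
d((-5, -6), (-8, -28)) = 22.2036
d((11, -11), (-13, -9)) = 24.0832
d((11, -11), (-8, -28)) = 25.4951
d((-13, -9), (-8, -28)) = 19.6469

Closest pair: (6, -15) and (11, -11) with distance 6.4031

The closest pair is (6, -15) and (11, -11) with Euclidean distance 6.4031. For 8 points, brute-force pairwise comparison is shown above. For large n, the divide-and-conquer algorithm (sort by x, recurse on halves, check the dividing strip) achieves O(n log n).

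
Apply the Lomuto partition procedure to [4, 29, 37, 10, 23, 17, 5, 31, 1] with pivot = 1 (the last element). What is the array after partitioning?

Lomuto partition with pivot = 1:

Initial array: [4, 29, 37, 10, 23, 17, 5, 31, 1]

arr[0]=4 > 1: no swap
arr[1]=29 > 1: no swap
arr[2]=37 > 1: no swap
arr[3]=10 > 1: no swap
arr[4]=23 > 1: no swap
arr[5]=17 > 1: no swap
arr[6]=5 > 1: no swap
arr[7]=31 > 1: no swap

Place pivot at position 0: [1, 29, 37, 10, 23, 17, 5, 31, 4]
Pivot position: 0

After partitioning with pivot 1, the array becomes [1, 29, 37, 10, 23, 17, 5, 31, 4]. The pivot is placed at index 0. All elements to the left of the pivot are <= 1, and all elements to the right are > 1.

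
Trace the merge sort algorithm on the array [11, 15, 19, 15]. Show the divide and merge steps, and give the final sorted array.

Merge sort trace:

Split: [11, 15, 19, 15] -> [11, 15] and [19, 15]
  Split: [11, 15] -> [11] and [15]
  Merge: [11] + [15] -> [11, 15]
  Split: [19, 15] -> [19] and [15]
  Merge: [19] + [15] -> [15, 19]
Merge: [11, 15] + [15, 19] -> [11, 15, 15, 19]

Final sorted array: [11, 15, 15, 19]

The merge sort proceeds by recursively splitting the array and merging sorted halves.
After all merges, the sorted array is [11, 15, 15, 19].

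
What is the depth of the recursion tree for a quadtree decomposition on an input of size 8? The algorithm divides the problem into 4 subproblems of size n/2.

For divide and conquer with division factor 2:

Problem sizes at each level:
Level 0: 8
Level 1: 4
Level 2: 2
Level 3: 1

The root is level 0 and the size-1 base case is level 3 (the tree spans levels 0 through 3, i.e. 4 levels counting the root), so the depth is the number of divisions: log_2(8) = 3

The recursion tree depth is log_2(8) = 3. At each level, the problem size is divided by 2, so it takes 3 divisions to reduce to a base case of size 1. The algorithm makes 4 recursive calls at each level.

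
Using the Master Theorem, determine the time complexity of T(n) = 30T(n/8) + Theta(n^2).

Master Theorem for T(n) = 30T(n/8) + O(n^2):

a = 30, b = 8, c = 2
log_b(a) = log_8(30) = 1.6356

Case 3: c = 2 > log_8(30) = 1.6356
T(n) = O(n^2) = O(n^2)

For T(n) = 30T(n/8) + O(n^2): log_8(30) = 1.6356. This is Case 3 of the Master Theorem (c > log_b(a), work dominated by root), giving O(n^2).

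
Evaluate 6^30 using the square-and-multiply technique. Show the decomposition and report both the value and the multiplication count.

Computing 6^30 by squaring (build up from 6^1; each line after the first costs one multiplication):

6^1 = 6
6^2 = (6^1)^2 = 6^2 = 36
6^3 = 6 * 6^2 = 6 * 36 = 216
6^6 = (6^3)^2 = 216^2 = 46656
6^7 = 6 * 6^6 = 6 * 46656 = 279936
6^14 = (6^7)^2 = 279936^2 = 78364164096
6^15 = 6 * 6^14 = 6 * 78364164096 = 470184984576
6^30 = (6^15)^2 = 470184984576^2 = 221073919720733357899776

Result: 221073919720733357899776
Multiplications needed: 7 (7 lines after 6^1)

6^30 = 221073919720733357899776. Using exponentiation by squaring, this requires 7 multiplications. The key idea: if the exponent is even, square the half-power; if odd, multiply by the base once.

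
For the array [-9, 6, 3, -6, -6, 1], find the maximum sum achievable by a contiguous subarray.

Using Kadane's algorithm on [-9, 6, 3, -6, -6, 1]:

Scanning through the array:
Position 1 (value 6): max_ending_here = 6, max_so_far = 6
Position 2 (value 3): max_ending_here = 9, max_so_far = 9
Position 3 (value -6): max_ending_here = 3, max_so_far = 9
Position 4 (value -6): max_ending_here = -3, max_so_far = 9
Position 5 (value 1): max_ending_here = 1, max_so_far = 9

Maximum subarray: [6, 3]
Maximum sum: 9

The maximum subarray is [6, 3] with sum 9. This subarray runs from index 1 to index 2.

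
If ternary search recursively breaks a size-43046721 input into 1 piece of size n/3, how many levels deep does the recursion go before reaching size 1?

For divide and conquer with division factor 3:

Problem sizes at each level:
Level 0: 43046721
Level 1: 14348907
Level 2: 4782969
Level 3: 1594323
Level 4: 531441
Level 5: 177147
Level 6: 59049
Level 7: 19683
Level 8: 6561
Level 9: 2187
Level 10: 729
Level 11: 243
Level 12: 81
Level 13: 27
Level 14: 9
Level 15: 3
Level 16: 1

The root is level 0 and the size-1 base case is level 16 (the tree spans levels 0 through 16, i.e. 17 levels counting the root), so the depth is the number of divisions: log_3(43046721) = 16

The recursion tree depth is log_3(43046721) = 16. At each level, the problem size is divided by 3, so it takes 16 divisions to reduce to a base case of size 1. The algorithm makes 1 recursive call at each level.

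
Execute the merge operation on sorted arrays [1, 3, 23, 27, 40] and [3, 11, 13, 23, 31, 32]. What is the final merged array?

Merging process:

Compare 1 vs 3: take 1 from left. Merged: [1]
Compare 3 vs 3: take 3 from left. Merged: [1, 3]
Compare 23 vs 3: take 3 from right. Merged: [1, 3, 3]
Compare 23 vs 11: take 11 from right. Merged: [1, 3, 3, 11]
Compare 23 vs 13: take 13 from right. Merged: [1, 3, 3, 11, 13]
Compare 23 vs 23: take 23 from left. Merged: [1, 3, 3, 11, 13, 23]
Compare 27 vs 23: take 23 from right. Merged: [1, 3, 3, 11, 13, 23, 23]
Compare 27 vs 31: take 27 from left. Merged: [1, 3, 3, 11, 13, 23, 23, 27]
Compare 40 vs 31: take 31 from right. Merged: [1, 3, 3, 11, 13, 23, 23, 27, 31]
Compare 40 vs 32: take 32 from right. Merged: [1, 3, 3, 11, 13, 23, 23, 27, 31, 32]
Append remaining from left: [40]. Merged: [1, 3, 3, 11, 13, 23, 23, 27, 31, 32, 40]

Final merged array: [1, 3, 3, 11, 13, 23, 23, 27, 31, 32, 40]
Total comparisons: 10

The merged array is [1, 3, 3, 11, 13, 23, 23, 27, 31, 32, 40], requiring 10 comparisons. The merge step runs in O(n) time where n is the total number of elements.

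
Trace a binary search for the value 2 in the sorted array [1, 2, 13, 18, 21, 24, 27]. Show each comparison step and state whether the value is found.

Binary search for 2 in [1, 2, 13, 18, 21, 24, 27]:

lo=0, hi=6, mid=3, arr[mid]=18 -> 18 > 2, search left half
lo=0, hi=2, mid=1, arr[mid]=2 -> Found target at index 1!

Binary search finds 2 at index 1 after 2 comparisons. The search repeatedly halves the search space by comparing with the middle element.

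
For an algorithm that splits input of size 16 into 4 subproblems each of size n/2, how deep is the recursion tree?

For divide and conquer with division factor 2:

Problem sizes at each level:
Level 0: 16
Level 1: 8
Level 2: 4
Level 3: 2
Level 4: 1

The root is level 0 and the size-1 base case is level 4 (the tree spans levels 0 through 4, i.e. 5 levels counting the root), so the depth is the number of divisions: log_2(16) = 4

The recursion tree depth is log_2(16) = 4. At each level, the problem size is divided by 2, so it takes 4 divisions to reduce to a base case of size 1. The algorithm makes 4 recursive calls at each level.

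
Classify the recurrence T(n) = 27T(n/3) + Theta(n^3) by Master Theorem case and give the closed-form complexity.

Master Theorem for T(n) = 27T(n/3) + O(n^3):

a = 27, b = 3, c = 3
log_b(a) = log_3(27) = 3.0000

Case 2: c = 3 = log_3(27) = 3.0000
T(n) = O(n^3 log n) = O(n^3 log n)

For T(n) = 27T(n/3) + O(n^3): log_3(27) = 3.0000. This is Case 2 of the Master Theorem (c = log_b(a), equal work at all levels), giving O(n^3 log n).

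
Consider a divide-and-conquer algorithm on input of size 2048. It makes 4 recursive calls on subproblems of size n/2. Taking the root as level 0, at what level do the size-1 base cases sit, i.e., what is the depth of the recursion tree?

For divide and conquer with division factor 2:

Problem sizes at each level:
Level 0: 2048
Level 1: 1024
Level 2: 512
Level 3: 256
Level 4: 128
Level 5: 64
Level 6: 32
Level 7: 16
Level 8: 8
Level 9: 4
Level 10: 2
Level 11: 1

The root is level 0 and the size-1 base case is level 11 (the tree spans levels 0 through 11, i.e. 12 levels counting the root), so the depth is the number of divisions: log_2(2048) = 11

The recursion tree depth is log_2(2048) = 11. At each level, the problem size is divided by 2, so it takes 11 divisions to reduce to a base case of size 1. The algorithm makes 4 recursive calls at each level.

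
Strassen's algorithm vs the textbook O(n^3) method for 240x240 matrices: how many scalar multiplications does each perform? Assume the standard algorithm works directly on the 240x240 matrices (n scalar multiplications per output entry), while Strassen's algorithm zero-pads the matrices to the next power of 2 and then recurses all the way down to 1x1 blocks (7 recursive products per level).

Matrix multiplication for 240x240 matrices:

Strassen's algorithm requires power-of-2 dimensions. Pad 240x240 to 256x256 (next power of 2).

Standard algorithm: 240^3 = 13824000 multiplications
Strassen's algorithm: 7^(log2(256)) = 7^8 = 5764801 multiplications
Savings: 13824000 - 5764801 = 8059199 multiplications

Standard: 13824000 multiplications (240^3). Strassen: 5764801 multiplications (7^8, after padding to 256x256). Strassen reduces 8 recursive multiplications to 7 at each level.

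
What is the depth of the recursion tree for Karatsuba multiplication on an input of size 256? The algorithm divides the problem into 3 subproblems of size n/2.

For divide and conquer with division factor 2:

Problem sizes at each level:
Level 0: 256
Level 1: 128
Level 2: 64
Level 3: 32
Level 4: 16
Level 5: 8
Level 6: 4
Level 7: 2
Level 8: 1

The root is level 0 and the size-1 base case is level 8 (the tree spans levels 0 through 8, i.e. 9 levels counting the root), so the depth is the number of divisions: log_2(256) = 8

The recursion tree depth is log_2(256) = 8. At each level, the problem size is divided by 2, so it takes 8 divisions to reduce to a base case of size 1. The algorithm makes 3 recursive calls at each level.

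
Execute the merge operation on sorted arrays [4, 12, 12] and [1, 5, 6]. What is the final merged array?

Merging process:

Compare 4 vs 1: take 1 from right. Merged: [1]
Compare 4 vs 5: take 4 from left. Merged: [1, 4]
Compare 12 vs 5: take 5 from right. Merged: [1, 4, 5]
Compare 12 vs 6: take 6 from right. Merged: [1, 4, 5, 6]
Append remaining from left: [12, 12]. Merged: [1, 4, 5, 6, 12, 12]

Final merged array: [1, 4, 5, 6, 12, 12]
Total comparisons: 4

The merged array is [1, 4, 5, 6, 12, 12], requiring 4 comparisons. The merge step runs in O(n) time where n is the total number of elements.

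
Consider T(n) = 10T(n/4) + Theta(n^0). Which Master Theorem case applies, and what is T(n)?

Master Theorem for T(n) = 10T(n/4) + O(n^0):

a = 10, b = 4, c = 0
log_b(a) = log_4(10) = 1.6610

Case 1: c = 0 < log_4(10) = 1.6610
T(n) = O(n^(log_4 10))

For T(n) = 10T(n/4) + O(n^0): log_4(10) = 1.6610. This is Case 1 of the Master Theorem (c < log_b(a), work dominated by leaves), giving O(n^(log_4 10)).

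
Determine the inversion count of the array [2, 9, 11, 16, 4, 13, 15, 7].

Finding inversions in [2, 9, 11, 16, 4, 13, 15, 7]:

(1, 4): arr[1]=9 > arr[4]=4
(1, 7): arr[1]=9 > arr[7]=7
(2, 4): arr[2]=11 > arr[4]=4
(2, 7): arr[2]=11 > arr[7]=7
(3, 4): arr[3]=16 > arr[4]=4
(3, 5): arr[3]=16 > arr[5]=13
(3, 6): arr[3]=16 > arr[6]=15
(3, 7): arr[3]=16 > arr[7]=7
(5, 7): arr[5]=13 > arr[7]=7
(6, 7): arr[6]=15 > arr[7]=7

Total inversions: 10

The array has 10 inversion(s): (1,4), (1,7), (2,4), (2,7), (3,4), (3,5), (3,6), (3,7), (5,7), (6,7). Each pair (i,j) satisfies i < j and arr[i] > arr[j].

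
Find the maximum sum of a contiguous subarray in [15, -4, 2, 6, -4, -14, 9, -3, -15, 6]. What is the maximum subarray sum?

Using Kadane's algorithm on [15, -4, 2, 6, -4, -14, 9, -3, -15, 6]:

Scanning through the array:
Position 1 (value -4): max_ending_here = 11, max_so_far = 15
Position 2 (value 2): max_ending_here = 13, max_so_far = 15
Position 3 (value 6): max_ending_here = 19, max_so_far = 19
Position 4 (value -4): max_ending_here = 15, max_so_far = 19
Position 5 (value -14): max_ending_here = 1, max_so_far = 19
Position 6 (value 9): max_ending_here = 10, max_so_far = 19
Position 7 (value -3): max_ending_here = 7, max_so_far = 19
Position 8 (value -15): max_ending_here = -8, max_so_far = 19
Position 9 (value 6): max_ending_here = 6, max_so_far = 19

Maximum subarray: [15, -4, 2, 6]
Maximum sum: 19

The maximum subarray is [15, -4, 2, 6] with sum 19. This subarray runs from index 0 to index 3.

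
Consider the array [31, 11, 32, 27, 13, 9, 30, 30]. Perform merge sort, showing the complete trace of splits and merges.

Merge sort trace:

Split: [31, 11, 32, 27, 13, 9, 30, 30] -> [31, 11, 32, 27] and [13, 9, 30, 30]
  Split: [31, 11, 32, 27] -> [31, 11] and [32, 27]
    Split: [31, 11] -> [31] and [11]
    Merge: [31] + [11] -> [11, 31]
    Split: [32, 27] -> [32] and [27]
    Merge: [32] + [27] -> [27, 32]
  Merge: [11, 31] + [27, 32] -> [11, 27, 31, 32]
  Split: [13, 9, 30, 30] -> [13, 9] and [30, 30]
    Split: [13, 9] -> [13] and [9]
    Merge: [13] + [9] -> [9, 13]
    Split: [30, 30] -> [30] and [30]
    Merge: [30] + [30] -> [30, 30]
  Merge: [9, 13] + [30, 30] -> [9, 13, 30, 30]
Merge: [11, 27, 31, 32] + [9, 13, 30, 30] -> [9, 11, 13, 27, 30, 30, 31, 32]

Final sorted array: [9, 11, 13, 27, 30, 30, 31, 32]

The merge sort proceeds by recursively splitting the array and merging sorted halves.
After all merges, the sorted array is [9, 11, 13, 27, 30, 30, 31, 32].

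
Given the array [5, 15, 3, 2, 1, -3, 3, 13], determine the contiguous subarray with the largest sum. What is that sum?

Using Kadane's algorithm on [5, 15, 3, 2, 1, -3, 3, 13]:

Scanning through the array:
Position 1 (value 15): max_ending_here = 20, max_so_far = 20
Position 2 (value 3): max_ending_here = 23, max_so_far = 23
Position 3 (value 2): max_ending_here = 25, max_so_far = 25
Position 4 (value 1): max_ending_here = 26, max_so_far = 26
Position 5 (value -3): max_ending_here = 23, max_so_far = 26
Position 6 (value 3): max_ending_here = 26, max_so_far = 26
Position 7 (value 13): max_ending_here = 39, max_so_far = 39

Maximum subarray: [5, 15, 3, 2, 1, -3, 3, 13]
Maximum sum: 39

The maximum subarray is [5, 15, 3, 2, 1, -3, 3, 13] with sum 39. This subarray runs from index 0 to index 7.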